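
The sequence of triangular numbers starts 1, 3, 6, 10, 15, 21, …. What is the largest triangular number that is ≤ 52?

45

Solve n(n+1)/2 ≤ 52 for integer n.
n = 9 gives 45 ≤ 52, while n = 10 gives 55 > 52; so the answer is 45.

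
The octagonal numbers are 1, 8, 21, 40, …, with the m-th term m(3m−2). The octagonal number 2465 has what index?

29

Set n(3n−2) = 2465, giving 3n² − 2n − 2465 = 0.
The discriminant is 4 + 12·2465 = 29584, and √29584 = 172.
So n = (2 + 172) / 6 = 174/6 = 29.
Check: 29·(3·29 − 2) = 2465. ✓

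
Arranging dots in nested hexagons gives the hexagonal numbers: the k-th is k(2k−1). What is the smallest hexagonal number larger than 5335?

5356

Solve n(2n−1) > 5335 for integer n.
The largest n with value ≤ 5335 is 51 (since 5151 ≤ 5335 < 5356), so the first above is n = 52, value 5356.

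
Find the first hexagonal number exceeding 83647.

Solve n(2n−1) > 83647 for integer n.
The largest n with value ≤ 83647 is 204 (since 83028 ≤ 83647 < 83845), so the first above is n = 205, value 83845.

83845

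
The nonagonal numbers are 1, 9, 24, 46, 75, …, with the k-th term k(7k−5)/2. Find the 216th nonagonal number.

162756

The 216th nonagonal number is n(7n−5)/2 with n = 216.
216·(7·216 − 5)/2 = 216·1507/2 = 162756.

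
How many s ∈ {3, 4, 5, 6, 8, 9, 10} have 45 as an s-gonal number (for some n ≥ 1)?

s = 3: P(3, 9) = 45. ✓
s = 4: P(4, 6) = 36 and P(4, 7) = 49; 45 is not s-gonal.
s = 5: P(5, 5) = 35 and P(5, 6) = 51; 45 is not s-gonal.
s = 6: P(6, 5) = 45. ✓
s = 8: P(8, 4) = 40 and P(8, 5) = 65; 45 is not s-gonal.
s = 9: P(9, 3) = 24 and P(9, 4) = 46; 45 is not s-gonal.
s = 10: P(10, 3) = 27 and P(10, 4) = 52; 45 is not s-gonal.
Hits: s ∈ {3, 6} → 2.

2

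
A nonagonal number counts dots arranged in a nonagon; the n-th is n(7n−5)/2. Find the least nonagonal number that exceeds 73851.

74241

Solve n(7n−5)/2 > 73851 for integer n.
The largest n with value ≤ 73851 is 145 (since 73225 ≤ 73851 < 74241), so the first above is n = 146, value 74241.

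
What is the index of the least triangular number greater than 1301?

51

Solve n(n+1)/2 > 1301 for integer n.
The largest n with value ≤ 1301 is 50 (since 1275 ≤ 1301 < 1326), so the first above is n = 51, value 1326.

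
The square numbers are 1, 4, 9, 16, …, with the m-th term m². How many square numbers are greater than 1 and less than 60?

6

The n-th square number is n².
Smallest index with value > 1: n = 2 (giving 4).
Largest index with value < 60: n = 7 (giving 49).
Indices 2 through 7: 6 terms.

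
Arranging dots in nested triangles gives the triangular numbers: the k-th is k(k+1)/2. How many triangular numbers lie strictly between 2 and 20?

The n-th triangular number is n(n+1)/2.
Smallest index with value > 2: n = 2 (giving 3).
Largest index with value < 20: n = 5 (giving 15).
Indices 2 through 5: 4 terms.

4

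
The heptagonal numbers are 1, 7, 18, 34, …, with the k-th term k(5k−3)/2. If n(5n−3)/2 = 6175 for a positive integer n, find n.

50

Set n(5n−3)/2 = 6175, giving 5n² − 3n − 12350 = 0.
The discriminant is 9 + 40·6175 = 247009, and √247009 = 497.
So n = (3 + 497) / 10 = 500/10 = 50.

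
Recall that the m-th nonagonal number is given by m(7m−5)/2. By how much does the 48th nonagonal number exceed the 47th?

Consecutive nonagonal numbers differ by 7n − 6: here 7·48 − 6 = 330.

330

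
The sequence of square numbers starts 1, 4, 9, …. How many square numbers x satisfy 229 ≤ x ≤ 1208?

The n-th square number is n².
Smallest index with value ≥ 229: n = 16 (giving 256).
Largest index with value ≤ 1208: n = 34 (giving 1156).
Indices 16 through 34: 19 terms.

19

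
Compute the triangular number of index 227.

The 227th triangular number is n(n+1)/2 with n = 227.
227·228/2 = 51756/2 = 25878.

25878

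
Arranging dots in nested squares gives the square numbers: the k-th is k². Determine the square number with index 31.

961

The 31st square number is n² with n = 31.
31² = 961.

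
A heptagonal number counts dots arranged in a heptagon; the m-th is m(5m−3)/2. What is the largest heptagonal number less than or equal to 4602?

Solve n(5n−3)/2 ≤ 4602 for integer n.
n = 43 gives 4558 ≤ 4602, while n = 44 gives 4774 > 4602; so the answer is 4558.

4558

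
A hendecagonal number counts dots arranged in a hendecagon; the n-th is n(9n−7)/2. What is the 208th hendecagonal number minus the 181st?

47169

208·(9·208 − 7)/2 = 193960 and 181·(9·181 − 7)/2 = 146791.
Difference: 193960 − 146791 = 47169.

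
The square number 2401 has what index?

49

We need n² = 2401, so n = √2401 = 49.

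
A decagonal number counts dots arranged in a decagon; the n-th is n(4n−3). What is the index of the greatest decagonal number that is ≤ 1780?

Solve n(4n−3) ≤ 1780 for integer n.
n = 21 gives 1701 ≤ 1780, while n = 22 gives 1870 > 1780; so the answer is index 21.

21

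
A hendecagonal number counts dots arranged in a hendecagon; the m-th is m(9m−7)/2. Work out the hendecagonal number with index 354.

The 354th hendecagonal number is n(9n−7)/2 with n = 354.
354·(9·354 − 7)/2 = 354·3179/2 = 562683.

562683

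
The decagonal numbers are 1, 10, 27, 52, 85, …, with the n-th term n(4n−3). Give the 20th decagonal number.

1540

20·(4·20 − 3) = 20·77 = 1540.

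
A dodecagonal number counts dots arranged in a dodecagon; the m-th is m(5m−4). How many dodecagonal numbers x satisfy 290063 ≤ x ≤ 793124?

157

The n-th dodecagonal number is n(5n−4).
Smallest index with value ≥ 290063: n = 242 (giving 291852).
Largest index with value ≤ 793124: n = 398 (giving 790428).
Indices 242 through 398: 157 terms.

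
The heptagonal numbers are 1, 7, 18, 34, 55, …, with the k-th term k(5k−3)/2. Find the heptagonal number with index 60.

The 60th heptagonal number is n(5n−3)/2 with n = 60.
60·(5·60 − 3)/2 = 60·297/2 = 8910.

8910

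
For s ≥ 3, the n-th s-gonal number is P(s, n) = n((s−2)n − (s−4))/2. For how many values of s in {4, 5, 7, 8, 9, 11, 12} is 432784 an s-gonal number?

1

s = 4: P(4, 657) = 431649 and P(4, 658) = 432964; 432784 is not s-gonal.
s = 5: P(5, 537) = 432285 and P(5, 538) = 433897; 432784 is not s-gonal.
s = 7: P(7, 416) = 432016 and P(7, 417) = 434097; 432784 is not s-gonal.
s = 8: P(8, 380) = 432440 and P(8, 381) = 434721; 432784 is not s-gonal.
s = 9: P(9, 352) = 432784. ✓
s = 11: P(11, 310) = 431365 and P(11, 311) = 434156; 432784 is not s-gonal.
s = 12: P(12, 294) = 431004 and P(12, 295) = 433945; 432784 is not s-gonal.
Hits: s ∈ {9} → 1.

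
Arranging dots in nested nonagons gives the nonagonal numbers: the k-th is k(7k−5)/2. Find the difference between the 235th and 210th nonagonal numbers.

235·(7·235 − 5)/2 = 192700 and 210·(7·210 − 5)/2 = 153825.
Difference: 192700 − 153825 = 38875.

38875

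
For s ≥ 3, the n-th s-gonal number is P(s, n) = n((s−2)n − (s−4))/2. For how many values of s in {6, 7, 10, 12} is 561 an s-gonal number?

2

s = 6: P(6, 17) = 561. ✓
s = 7: P(7, 15) = 540 and P(7, 16) = 616; 561 is not s-gonal.
s = 10: P(10, 12) = 540 and P(10, 13) = 637; 561 is not s-gonal.
s = 12: P(12, 11) = 561. ✓
Hits: s ∈ {6, 12} → 2.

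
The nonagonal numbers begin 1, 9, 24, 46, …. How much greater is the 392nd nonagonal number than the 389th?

392·(7·392 − 5)/2 = 536844 and 389·(7·389 − 5)/2 = 528651.
Difference: 536844 − 528651 = 8193.

8193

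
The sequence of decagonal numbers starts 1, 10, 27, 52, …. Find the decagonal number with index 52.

10660

The 52nd decagonal number is n(4n−3) with n = 52.
52·(4·52 − 3) = 52·205 = 10660.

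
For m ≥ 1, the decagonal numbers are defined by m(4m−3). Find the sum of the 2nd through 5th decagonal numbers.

Σ i(4i−3) = 4Σi² − 3Σi over i = 2..5.
Σi = 15 − 1 = 14 and Σi² = 55 − 1 = 54.
4·54 − 3·14 = 174.

174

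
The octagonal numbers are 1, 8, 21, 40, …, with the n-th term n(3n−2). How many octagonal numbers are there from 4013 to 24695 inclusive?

55

The n-th octagonal number is n(3n−2).
Smallest index with value ≥ 4013: n = 37 (giving 4033).
Largest index with value ≤ 24695: n = 91 (giving 24661).
Indices 37 through 91: 55 terms.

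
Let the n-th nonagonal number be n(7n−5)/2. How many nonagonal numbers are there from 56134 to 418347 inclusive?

220

The n-th nonagonal number is n(7n−5)/2.
Smallest index with value ≥ 56134: n = 127 (giving 56134).
Largest index with value ≤ 418347: n = 346 (giving 418141).
Indices 127 through 346: 220 terms.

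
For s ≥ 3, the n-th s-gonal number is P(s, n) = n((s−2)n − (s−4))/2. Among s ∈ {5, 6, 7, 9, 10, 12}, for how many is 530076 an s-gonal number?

s = 5: P(5, 594) = 528957 and P(5, 595) = 530740; 530076 is not s-gonal.
s = 6: P(6, 515) = 529935 and P(6, 516) = 531996; 530076 is not s-gonal.
s = 7: P(7, 460) = 528310 and P(7, 461) = 530611; 530076 is not s-gonal.
s = 9: P(9, 389) = 528651 and P(9, 390) = 531375; 530076 is not s-gonal.
s = 10: P(10, 364) = 528892 and P(10, 365) = 531805; 530076 is not s-gonal.
s = 12: P(12, 326) = 530076. ✓
Hits: s ∈ {12} → 1.

1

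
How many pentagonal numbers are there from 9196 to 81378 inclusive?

155

The n-th pentagonal number is n(3n−1)/2.
Smallest index with value ≥ 9196: n = 79 (giving 9322).
Largest index with value ≤ 81378: n = 233 (giving 81317).
Indices 79 through 233: 155 terms.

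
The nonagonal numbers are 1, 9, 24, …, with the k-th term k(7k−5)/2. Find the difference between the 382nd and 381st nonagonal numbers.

2668

Consecutive nonagonal numbers differ by 7n − 6: here 7·382 − 6 = 2668.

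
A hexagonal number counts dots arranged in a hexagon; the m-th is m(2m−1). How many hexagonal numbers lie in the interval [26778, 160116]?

168

The n-th hexagonal number is n(2n−1).
Smallest index with value ≥ 26778: n = 116 (giving 26796).
Largest index with value ≤ 160116: n = 283 (giving 159895).
Indices 116 through 283: 168 terms.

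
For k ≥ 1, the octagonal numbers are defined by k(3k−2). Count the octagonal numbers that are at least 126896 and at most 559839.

The n-th octagonal number is n(3n−2).
Smallest index with value ≥ 126896: n = 206 (giving 126896).
Largest index with value ≤ 559839: n = 432 (giving 559008).
Indices 206 through 432: 227 terms.

227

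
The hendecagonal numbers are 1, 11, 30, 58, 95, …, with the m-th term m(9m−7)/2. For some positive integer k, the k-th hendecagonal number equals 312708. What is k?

Set n(9n−7)/2 = 312708, giving 9n² − 7n − 625416 = 0.
So n = (7 + 4745) / 18 = 4752/18 = 264.

264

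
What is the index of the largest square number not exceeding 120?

Solve n² ≤ 120 for integer n.
n = 10 gives 100 ≤ 120, while n = 11 gives 121 > 120; so the answer is index 10.

10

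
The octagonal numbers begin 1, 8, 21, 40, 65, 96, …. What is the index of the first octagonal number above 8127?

53

Solve n(3n−2) > 8127 for integer n.
The largest n with value ≤ 8127 is 52 (since 8008 ≤ 8127 < 8321), so the first above is n = 53, value 8321.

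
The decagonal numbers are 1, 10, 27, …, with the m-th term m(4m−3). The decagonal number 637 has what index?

Set n(4n−3) = 637, giving 4n² − 3n − 637 = 0.
The discriminant is 9 + 16·637 = 10201, and √10201 = 101.
So n = (3 + 101) / 8 = 104/8 = 13.

13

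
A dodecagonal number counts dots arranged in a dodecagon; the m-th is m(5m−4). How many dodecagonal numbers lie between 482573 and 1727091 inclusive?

277

The n-th dodecagonal number is n(5n−4).
Smallest index with value ≥ 482573: n = 312 (giving 485472).
Largest index with value ≤ 1727091: n = 588 (giving 1726368).
Indices 312 through 588: 277 terms.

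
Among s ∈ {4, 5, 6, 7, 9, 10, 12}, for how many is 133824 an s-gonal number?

1

s = 4: P(4, 365) = 133225 and P(4, 366) = 133956; 133824 is not s-gonal.
s = 5: P(5, 298) = 133057 and P(5, 299) = 133952; 133824 is not s-gonal.
s = 6: P(6, 258) = 132870 and P(6, 259) = 133903; 133824 is not s-gonal.
s = 7: P(7, 231) = 133056 and P(7, 232) = 134212; 133824 is not s-gonal.
s = 9: P(9, 195) = 132600 and P(9, 196) = 133966; 133824 is not s-gonal.
s = 10: P(10, 183) = 133407 and P(10, 184) = 134872; 133824 is not s-gonal.
s = 12: P(12, 164) = 133824. ✓
Hits: s ∈ {12} → 1.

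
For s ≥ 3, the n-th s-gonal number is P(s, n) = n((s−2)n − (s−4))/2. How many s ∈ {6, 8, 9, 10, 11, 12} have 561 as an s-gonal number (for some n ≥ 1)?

s = 6: P(6, 17) = 561. ✓
s = 8: P(8, 14) = 560 and P(8, 15) = 645; 561 is not s-gonal.
s = 9: P(9, 13) = 559 and P(9, 14) = 651; 561 is not s-gonal.
s = 10: P(10, 12) = 540 and P(10, 13) = 637; 561 is not s-gonal.
s = 11: P(11, 11) = 506 and P(11, 12) = 606; 561 is not s-gonal.
s = 12: P(12, 11) = 561. ✓
Hits: s ∈ {6, 12} → 2.

2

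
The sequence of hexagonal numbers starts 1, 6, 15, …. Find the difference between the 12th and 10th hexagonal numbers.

12·(2·12 − 1) = 276 and 10·(2·10 − 1) = 190.
Difference: 276 − 190 = 86.

86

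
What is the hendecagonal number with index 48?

10200

48·(9·48 − 7)/2 = 48·425/2 = 10200.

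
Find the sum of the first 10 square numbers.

Σ_{i=1}^{10} i² = 10·11·21/6 = 385.

385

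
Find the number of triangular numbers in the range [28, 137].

The n-th triangular number is n(n+1)/2.
Smallest index with value ≥ 28: n = 7 (giving 28).
Largest index with value ≤ 137: n = 16 (giving 136).
Indices 7 through 16: 10 terms.

10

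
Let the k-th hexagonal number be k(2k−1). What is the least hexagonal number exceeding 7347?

Solve n(2n−1) > 7347 for integer n.
The largest n with value ≤ 7347 is 60 (since 7140 ≤ 7347 < 7381), so the first above is n = 61, value 7381.

7381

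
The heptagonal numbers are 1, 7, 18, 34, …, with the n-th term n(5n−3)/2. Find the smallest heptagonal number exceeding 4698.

4774

Solve n(5n−3)/2 > 4698 for integer n.
The largest n with value ≤ 4698 is 43 (since 4558 ≤ 4698 < 4774), so the first above is n = 44, value 4774.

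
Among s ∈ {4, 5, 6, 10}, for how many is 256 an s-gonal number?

1

s = 4: P(4, 16) = 256. ✓
s = 5: P(5, 13) = 247 and P(5, 14) = 287; 256 is not s-gonal.
s = 6: P(6, 11) = 231 and P(6, 12) = 276; 256 is not s-gonal.
s = 10: P(10, 8) = 232 and P(10, 9) = 297; 256 is not s-gonal.
Hits: s ∈ {4} → 1.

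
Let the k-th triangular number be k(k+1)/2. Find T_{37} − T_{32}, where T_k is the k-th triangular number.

37·38/2 = 703 and 32·33/2 = 528.
Difference: 703 − 528 = 175.

175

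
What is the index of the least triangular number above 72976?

382

Solve n(n+1)/2 > 72976 for integer n.
The largest n with value ≤ 72976 is 381 (since 72771 ≤ 72976 < 73153), so the first above is n = 382, value 73153.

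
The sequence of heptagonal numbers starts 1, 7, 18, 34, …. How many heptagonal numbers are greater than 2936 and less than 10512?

The n-th heptagonal number is n(5n−3)/2.
Smallest index with value > 2936: n = 35 (giving 3010).
Largest index with value < 10512: n = 65 (giving 10465).
Indices 35 through 65: 31 terms.

31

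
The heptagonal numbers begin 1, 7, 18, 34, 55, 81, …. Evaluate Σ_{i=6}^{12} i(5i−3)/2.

Σ i(5i−3)/2 = (5Σi² − 3Σi) / 2 over i = 6..12.
Σi = 78 − 15 = 63 and Σi² = 650 − 55 = 595.
(5·595 − 3·63) / 2 = 2786/2 = 1393.

1393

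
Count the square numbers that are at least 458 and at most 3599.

The n-th square number is n².
Smallest index with value ≥ 458: n = 22 (giving 484).
Largest index with value ≤ 3599: n = 59 (giving 3481).
Indices 22 through 59: 38 terms.

38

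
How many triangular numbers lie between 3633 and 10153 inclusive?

58

The n-th triangular number is n(n+1)/2.
Smallest index with value ≥ 3633: n = 85 (giving 3655).
Largest index with value ≤ 10153: n = 142 (giving 10153).
Indices 85 through 142: 58 terms.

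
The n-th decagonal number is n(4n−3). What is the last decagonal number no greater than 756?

Solve n(4n−3) ≤ 756 for integer n.
n = 14 gives 742 ≤ 756, while n = 15 gives 855 > 756; so the answer is 742.

742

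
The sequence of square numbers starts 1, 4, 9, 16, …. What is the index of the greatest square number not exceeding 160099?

400

Solve n² ≤ 160099 for integer n.
n = 400 gives 160000 ≤ 160099, while n = 401 gives 160801 > 160099; so the answer is index 400.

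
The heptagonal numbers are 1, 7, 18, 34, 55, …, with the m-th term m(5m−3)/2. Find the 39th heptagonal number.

39·(5·39 − 3)/2 = 39·192/2 = 39·96 = 3744.

3744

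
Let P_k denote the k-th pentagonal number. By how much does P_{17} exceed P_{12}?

215

17·(3·17 − 1)/2 = 425 and 12·(3·12 − 1)/2 = 210.
Difference: 425 − 210 = 215.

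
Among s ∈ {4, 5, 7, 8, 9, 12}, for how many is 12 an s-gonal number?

s = 4: P(4, 3) = 9 and P(4, 4) = 16; 12 is not s-gonal.
s = 5: P(5, 3) = 12. ✓
s = 7: P(7, 2) = 7 and P(7, 3) = 18; 12 is not s-gonal.
s = 8: P(8, 2) = 8 and P(8, 3) = 21; 12 is not s-gonal.
s = 9: P(9, 2) = 9 and P(9, 3) = 24; 12 is not s-gonal.
s = 12: P(12, 2) = 12. ✓
Hits: s ∈ {5, 12} → 2.

2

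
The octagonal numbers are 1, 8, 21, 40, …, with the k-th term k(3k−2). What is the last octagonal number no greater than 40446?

40136

Solve n(3n−2) ≤ 40446 for integer n.
n = 116 gives 40136 ≤ 40446, while n = 117 gives 40833 > 40446; so the answer is 40136.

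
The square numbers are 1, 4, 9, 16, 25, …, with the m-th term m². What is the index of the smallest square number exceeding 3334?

58

Solve n² > 3334 for integer n.
The largest n with value ≤ 3334 is 57 (since 3249 ≤ 3334 < 3364), so the first above is n = 58, value 3364.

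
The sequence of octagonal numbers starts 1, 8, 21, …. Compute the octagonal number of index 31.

The 31st octagonal number is n(3n−2) with n = 31.
31·(3·31 − 2) = 31·91 = 2821.

2821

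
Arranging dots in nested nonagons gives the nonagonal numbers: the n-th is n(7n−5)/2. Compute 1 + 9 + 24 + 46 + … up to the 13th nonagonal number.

Σ i(7i−5)/2 = (7Σi² − 5Σi) / 2 over i = 1..13.
Σi = 91 and Σi² = 819.
(7·819 − 5·91) / 2 = 5278/2 = 2639.

2639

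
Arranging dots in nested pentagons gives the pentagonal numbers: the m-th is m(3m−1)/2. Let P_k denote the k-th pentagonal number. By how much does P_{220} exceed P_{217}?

1965

220·(3·220 − 1)/2 = 72490 and 217·(3·217 − 1)/2 = 70525.
Difference: 72490 − 70525 = 1965.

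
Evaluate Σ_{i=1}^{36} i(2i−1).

Σ i(2i−1) = 2Σi² − Σi over i = 1..36.
Σi = 666 and Σi² = 16206.
2·16206 − 1·666 = 31746.

31746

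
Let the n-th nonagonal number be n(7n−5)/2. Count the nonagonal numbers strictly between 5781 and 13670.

21

The n-th nonagonal number is n(7n−5)/2.
Smallest index with value > 5781: n = 42 (giving 6069).
Largest index with value < 13670: n = 62 (giving 13299).
Indices 42 through 62: 21 terms.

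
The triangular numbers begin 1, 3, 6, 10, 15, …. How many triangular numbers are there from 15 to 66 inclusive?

The n-th triangular number is n(n+1)/2.
Smallest index with value ≥ 15: n = 5 (giving 15).
Largest index with value ≤ 66: n = 11 (giving 66).
Indices 5 through 11: 7 terms.

7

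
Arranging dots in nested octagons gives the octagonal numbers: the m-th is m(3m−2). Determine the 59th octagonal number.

10325

59·(3·59 − 2) = 59·175 = 10325.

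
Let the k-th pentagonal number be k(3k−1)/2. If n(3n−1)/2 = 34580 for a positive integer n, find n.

Set n(3n−1)/2 = 34580, giving 3n² − n − 69160 = 0.
The discriminant is 1 + 24·34580 = 829921, and √829921 = 911.
So n = (1 + 911) / 6 = 912/6 = 152.

152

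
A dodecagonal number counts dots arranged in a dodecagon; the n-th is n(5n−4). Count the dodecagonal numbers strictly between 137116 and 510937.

154

The n-th dodecagonal number is n(5n−4).
Smallest index with value > 137116: n = 167 (giving 138777).
Largest index with value < 510937: n = 320 (giving 510720).
Indices 167 through 320: 154 terms.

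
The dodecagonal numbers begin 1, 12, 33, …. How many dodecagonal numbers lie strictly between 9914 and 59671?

65

The n-th dodecagonal number is n(5n−4).
Smallest index with value > 9914: n = 45 (giving 9945).
Largest index with value < 59671: n = 109 (giving 58969).
Indices 45 through 109: 65 terms.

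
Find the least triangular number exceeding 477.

496

Solve n(n+1)/2 > 477 for integer n.
The largest n with value ≤ 477 is 30 (since 465 ≤ 477 < 496), so the first above is n = 31, value 496.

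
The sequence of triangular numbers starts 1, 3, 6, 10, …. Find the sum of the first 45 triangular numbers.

16215

Σ i(i+1)/2 = (Σi² + Σi) / 2 over i = 1..45.
Σi = 1035 and Σi² = 31395.
(1·31395 + 1·1035) / 2 = 32430/2 = 16215.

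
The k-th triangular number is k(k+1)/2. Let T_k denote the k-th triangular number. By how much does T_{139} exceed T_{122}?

139·140/2 = 9730 and 122·123/2 = 7503.
Difference: 9730 − 7503 = 2227.

2227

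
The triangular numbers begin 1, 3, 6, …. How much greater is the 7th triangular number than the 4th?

18

7·8/2 = 28 and 4·5/2 = 10.
Difference: 28 − 10 = 18.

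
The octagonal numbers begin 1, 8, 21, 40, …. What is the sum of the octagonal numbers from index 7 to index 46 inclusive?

98140

Σ i(3i−2) = 3Σi² − 2Σi over i = 7..46.
Σi = 1081 − 21 = 1060 and Σi² = 33511 − 91 = 33420.
3·33420 − 2·1060 = 98140.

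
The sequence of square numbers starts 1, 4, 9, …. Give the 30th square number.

The 30th square number is n² with n = 30.
30² = 900.

900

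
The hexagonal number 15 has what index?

3

Set n(2n−1) = 15, giving 2n² − n − 15 = 0.
The discriminant is 1 + 8·15 = 121, and √121 = 11.
So n = (1 + 11) / 4 = 12/4 = 3.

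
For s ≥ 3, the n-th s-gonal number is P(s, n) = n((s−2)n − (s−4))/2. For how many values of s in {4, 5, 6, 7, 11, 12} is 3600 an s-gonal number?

s = 4: P(4, 60) = 3600. ✓
s = 5: P(5, 49) = 3577 and P(5, 50) = 3725; 3600 is not s-gonal.
s = 6: P(6, 42) = 3486 and P(6, 43) = 3655; 3600 is not s-gonal.
s = 7: P(7, 38) = 3553 and P(7, 39) = 3744; 3600 is not s-gonal.
s = 11: P(11, 28) = 3430 and P(11, 29) = 3683; 3600 is not s-gonal.
s = 12: P(12, 27) = 3537 and P(12, 28) = 3808; 3600 is not s-gonal.
Hits: s ∈ {4} → 1.

1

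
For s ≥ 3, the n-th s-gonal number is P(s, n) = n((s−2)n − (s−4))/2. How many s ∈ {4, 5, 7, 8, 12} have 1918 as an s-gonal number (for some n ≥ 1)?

s = 4: P(4, 43) = 1849 and P(4, 44) = 1936; 1918 is not s-gonal.
s = 5: P(5, 35) = 1820 and P(5, 36) = 1926; 1918 is not s-gonal.
s = 7: P(7, 28) = 1918. ✓
s = 8: P(8, 25) = 1825 and P(8, 26) = 1976; 1918 is not s-gonal.
s = 12: P(12, 19) = 1729 and P(12, 20) = 1920; 1918 is not s-gonal.
Hits: s ∈ {7} → 1.

1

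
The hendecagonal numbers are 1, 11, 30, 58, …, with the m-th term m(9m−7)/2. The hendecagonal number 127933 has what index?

Set n(9n−7)/2 = 127933, giving 9n² − 7n − 255866 = 0.
The discriminant is 49 + 72·127933 = 9211225, and √9211225 = 3035.
So n = (7 + 3035) / 18 = 3042/18 = 169.

169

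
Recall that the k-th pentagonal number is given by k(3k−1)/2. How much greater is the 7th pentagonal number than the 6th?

19

Consecutive pentagonal numbers differ by 3n − 2: here 3·7 − 2 = 19.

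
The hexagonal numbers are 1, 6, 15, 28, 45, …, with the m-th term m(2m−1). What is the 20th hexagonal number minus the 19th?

Consecutive hexagonal numbers differ by 4n − 3: here 4·20 − 3 = 77.

77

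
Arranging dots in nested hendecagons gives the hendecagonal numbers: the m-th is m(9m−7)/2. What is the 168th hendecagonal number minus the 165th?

4485

168·(9·168 − 7)/2 = 126420 and 165·(9·165 − 7)/2 = 121935.
Difference: 126420 − 121935 = 4485.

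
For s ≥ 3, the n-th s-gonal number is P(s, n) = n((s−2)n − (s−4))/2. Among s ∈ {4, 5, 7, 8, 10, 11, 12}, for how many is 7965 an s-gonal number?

s = 4: P(4, 89) = 7921 and P(4, 90) = 8100; 7965 is not s-gonal.
s = 5: P(5, 73) = 7957 and P(5, 74) = 8177; 7965 is not s-gonal.
s = 7: P(7, 56) = 7756 and P(7, 57) = 8037; 7965 is not s-gonal.
s = 8: P(8, 51) = 7701 and P(8, 52) = 8008; 7965 is not s-gonal.
s = 10: P(10, 45) = 7965. ✓
s = 11: P(11, 42) = 7791 and P(11, 43) = 8170; 7965 is not s-gonal.
s = 12: P(12, 40) = 7840 and P(12, 41) = 8241; 7965 is not s-gonal.
Hits: s ∈ {10} → 1.

1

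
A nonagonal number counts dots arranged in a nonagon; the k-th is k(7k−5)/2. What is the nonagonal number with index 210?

The 210th nonagonal number is n(7n−5)/2 with n = 210.
210·(7·210 − 5)/2 = 210·1465/2 = 153825.

153825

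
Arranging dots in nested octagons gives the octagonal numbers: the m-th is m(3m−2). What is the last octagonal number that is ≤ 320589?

Solve n(3n−2) ≤ 320589 for integer n.
n = 327 gives 320133 ≤ 320589, while n = 328 gives 322096 > 320589; so the answer is 320133.

320133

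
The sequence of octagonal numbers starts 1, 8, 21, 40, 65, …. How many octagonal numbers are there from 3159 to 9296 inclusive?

24

The n-th octagonal number is n(3n−2).
Smallest index with value ≥ 3159: n = 33 (giving 3201).
Largest index with value ≤ 9296: n = 56 (giving 9296).
Indices 33 through 56: 24 terms.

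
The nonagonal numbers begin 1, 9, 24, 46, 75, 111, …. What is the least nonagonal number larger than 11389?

Solve n(7n−5)/2 > 11389 for integer n.
The largest n with value ≤ 11389 is 57 (since 11229 ≤ 11389 < 11629), so the first above is n = 58, value 11629.

11629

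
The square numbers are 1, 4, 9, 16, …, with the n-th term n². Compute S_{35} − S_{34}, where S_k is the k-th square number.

69

n² − (n−1)² = 2n − 1, so 35² − 34² = 2·35 − 1 = 69.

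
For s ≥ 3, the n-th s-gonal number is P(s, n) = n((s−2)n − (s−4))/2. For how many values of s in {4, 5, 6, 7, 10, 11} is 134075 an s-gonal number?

1

s = 4: P(4, 366) = 133956 and P(4, 367) = 134689; 134075 is not s-gonal.
s = 5: P(5, 299) = 133952 and P(5, 300) = 134850; 134075 is not s-gonal.
s = 6: P(6, 259) = 133903 and P(6, 260) = 134940; 134075 is not s-gonal.
s = 7: P(7, 231) = 133056 and P(7, 232) = 134212; 134075 is not s-gonal.
s = 10: P(10, 183) = 133407 and P(10, 184) = 134872; 134075 is not s-gonal.
s = 11: P(11, 173) = 134075. ✓
Hits: s ∈ {11} → 1.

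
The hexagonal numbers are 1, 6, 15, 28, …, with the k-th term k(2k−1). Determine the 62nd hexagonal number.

62·(2·62 − 1) = 62·123 = 7626.

7626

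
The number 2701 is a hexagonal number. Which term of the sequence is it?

Set n(2n−1) = 2701, giving 2n² − n − 2701 = 0.
The discriminant is 1 + 8·2701 = 21609, and √21609 = 147.
So n = (1 + 147) / 4 = 148/4 = 37.
Check: 37·(2·37 − 1) = 2701. ✓

37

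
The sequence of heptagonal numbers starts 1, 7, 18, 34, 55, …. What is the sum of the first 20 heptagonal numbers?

6860

Σ i(5i−3)/2 = (5Σi² − 3Σi) / 2 over i = 1..20.
Σi = 210 and Σi² = 2870.
(5·2870 − 3·210) / 2 = 13720/2 = 6860.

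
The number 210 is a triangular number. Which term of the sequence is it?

20

Set n(n+1)/2 = 210, giving n² + n − 420 = 0.
The discriminant is 1 + 8·210 = 1681, and √1681 = 41.
So n = (-1 + 41) / 2 = 40/2 = 20.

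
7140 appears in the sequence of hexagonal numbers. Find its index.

60

Set n(2n−1) = 7140, giving 2n² − n − 7140 = 0.
The discriminant is 1 + 8·7140 = 57121, and √57121 = 239.
So n = (1 + 239) / 4 = 240/4 = 60.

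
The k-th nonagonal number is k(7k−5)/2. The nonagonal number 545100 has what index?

Set n(7n−5)/2 = 545100, giving 7n² − 5n − 1090200 = 0.
The discriminant is 25 + 56·545100 = 30525625, and √30525625 = 5525.
So n = (5 + 5525) / 14 = 5530/14 = 395.
Check: 395·(7·395 − 5)/2 = 545100. ✓

395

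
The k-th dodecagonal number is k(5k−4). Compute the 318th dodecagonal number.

The 318th dodecagonal number is n(5n−4) with n = 318.
318·(5·318 − 4) = 318·1586 = 504348.

504348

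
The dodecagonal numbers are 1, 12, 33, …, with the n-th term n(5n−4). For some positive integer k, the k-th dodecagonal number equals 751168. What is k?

Set n(5n−4) = 751168, giving 5n² − 4n − 751168 = 0.
The discriminant is 16 + 20·751168 = 15023376, and √15023376 = 3876.
So n = (4 + 3876) / 10 = 3880/10 = 388.

388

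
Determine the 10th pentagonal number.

145

The 10th pentagonal number is n(3n−1)/2 with n = 10.
10·(3·10 − 1)/2 = 10·29/2 = 145.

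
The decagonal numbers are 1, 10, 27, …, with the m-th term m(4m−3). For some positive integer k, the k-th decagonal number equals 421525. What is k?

325

Set n(4n−3) = 421525, giving 4n² − 3n − 421525 = 0.
The discriminant is 9 + 16·421525 = 6744409, and √6744409 = 2597.
So n = (3 + 2597) / 8 = 2600/8 = 325.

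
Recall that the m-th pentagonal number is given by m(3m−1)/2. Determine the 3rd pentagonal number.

3·(3·3 − 1)/2 = 3·8/2 = 3·4 = 12.

12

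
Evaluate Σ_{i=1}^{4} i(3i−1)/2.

Σ i(3i−1)/2 = (3Σi² − Σi) / 2 over i = 1..4.
Σi = 10 and Σi² = 30.
(3·30 − 1·10) / 2 = 80/2 = 40.

40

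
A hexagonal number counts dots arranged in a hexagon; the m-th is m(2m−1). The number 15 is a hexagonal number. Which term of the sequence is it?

Set n(2n−1) = 15, giving 2n² − n − 15 = 0.
So n = (1 + 11) / 4 = 12/4 = 3.
Check: 3·(2·3 − 1) = 15. ✓

3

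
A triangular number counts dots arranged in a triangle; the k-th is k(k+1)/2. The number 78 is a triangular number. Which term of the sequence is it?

Set n(n+1)/2 = 78, giving n² + n − 156 = 0.
The discriminant is 1 + 8·78 = 625, and √625 = 25.
So n = (-1 + 25) / 2 = 24/2 = 12.
Check: 12·13/2 = 78. ✓

12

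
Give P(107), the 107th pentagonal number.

107·(3·107 − 1)/2 = 107·320/2 = 107·160 = 17120.

17120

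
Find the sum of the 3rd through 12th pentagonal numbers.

Σ i(3i−1)/2 = (3Σi² − Σi) / 2 over i = 3..12.
Σi = 78 − 3 = 75 and Σi² = 650 − 5 = 645.
(3·645 − 1·75) / 2 = 1860/2 = 930.

930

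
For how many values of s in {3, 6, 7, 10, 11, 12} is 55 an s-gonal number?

2

s = 3: P(3, 10) = 55. ✓
s = 6: P(6, 5) = 45 and P(6, 6) = 66; 55 is not s-gonal.
s = 7: P(7, 5) = 55. ✓
s = 10: P(10, 4) = 52 and P(10, 5) = 85; 55 is not s-gonal.
s = 11: P(11, 3) = 30 and P(11, 4) = 58; 55 is not s-gonal.
s = 12: P(12, 3) = 33 and P(12, 4) = 64; 55 is not s-gonal.
Hits: s ∈ {3, 7} → 2.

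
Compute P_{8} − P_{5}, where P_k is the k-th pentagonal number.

57

8·(3·8 − 1)/2 = 92 and 5·(3·5 − 1)/2 = 35.
Difference: 92 − 35 = 57.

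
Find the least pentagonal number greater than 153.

176

Solve n(3n−1)/2 > 153 for integer n.
The largest n with value ≤ 153 is 10 (since 145 ≤ 153 < 176), so the first above is n = 11, value 176.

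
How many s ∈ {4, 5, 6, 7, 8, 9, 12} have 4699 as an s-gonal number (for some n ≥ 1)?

s = 4: P(4, 68) = 4624 and P(4, 69) = 4761; 4699 is not s-gonal.
s = 5: P(5, 56) = 4676 and P(5, 57) = 4845; 4699 is not s-gonal.
s = 6: P(6, 48) = 4560 and P(6, 49) = 4753; 4699 is not s-gonal.
s = 7: P(7, 43) = 4558 and P(7, 44) = 4774; 4699 is not s-gonal.
s = 8: P(8, 39) = 4485 and P(8, 40) = 4720; 4699 is not s-gonal.
s = 9: P(9, 37) = 4699. ✓
s = 12: P(12, 31) = 4681 and P(12, 32) = 4992; 4699 is not s-gonal.
Hits: s ∈ {9} → 1.

1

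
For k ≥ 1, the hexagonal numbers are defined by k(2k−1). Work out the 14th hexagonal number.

The 14th hexagonal number is n(2n−1) with n = 14.
14·(2·14 − 1) = 14·27 = 378.

378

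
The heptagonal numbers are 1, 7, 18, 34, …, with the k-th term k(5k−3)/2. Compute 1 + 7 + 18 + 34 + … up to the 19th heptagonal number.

5890

Σ i(5i−3)/2 = (5Σi² − 3Σi) / 2 over i = 1..19.
Σi = 190 and Σi² = 2470.
(5·2470 − 3·190) / 2 = 11780/2 = 5890.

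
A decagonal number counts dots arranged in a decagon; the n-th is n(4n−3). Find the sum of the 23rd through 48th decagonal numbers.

Σ i(4i−3) = 4Σi² − 3Σi over i = 23..48.
Σi = 1176 − 253 = 923 and Σi² = 38024 − 3795 = 34229.
4·34229 − 3·923 = 134147.

134147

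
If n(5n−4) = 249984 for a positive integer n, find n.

Set n(5n−4) = 249984, giving 5n² − 4n − 249984 = 0.
So n = (4 + 2236) / 10 = 2240/10 = 224.
Check: 224·(5·224 − 4) = 249984. ✓

224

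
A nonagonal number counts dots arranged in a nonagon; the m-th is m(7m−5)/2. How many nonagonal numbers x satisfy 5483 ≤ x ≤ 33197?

The n-th nonagonal number is n(7n−5)/2.
Smallest index with value ≥ 5483: n = 40 (giving 5500).
Largest index with value ≤ 33197: n = 97 (giving 32689).
Indices 40 through 97: 58 terms.

58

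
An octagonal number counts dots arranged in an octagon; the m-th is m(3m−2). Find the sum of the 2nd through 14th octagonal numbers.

Σ i(3i−2) = 3Σi² − 2Σi over i = 2..14.
Σi = 105 − 1 = 104 and Σi² = 1015 − 1 = 1014.
3·1014 − 2·104 = 2834.

2834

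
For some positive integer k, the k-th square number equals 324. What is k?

18

We need n² = 324, so n = √324 = 18.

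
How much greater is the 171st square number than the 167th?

1352

171² = 29241 and 167² = 27889.
Difference: 29241 − 27889 = 1352.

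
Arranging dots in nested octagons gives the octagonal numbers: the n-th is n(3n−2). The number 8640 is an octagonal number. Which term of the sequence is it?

54

Set n(3n−2) = 8640, giving 3n² − 2n − 8640 = 0.
The discriminant is 4 + 12·8640 = 103684, and √103684 = 322.
So n = (2 + 322) / 6 = 324/6 = 54.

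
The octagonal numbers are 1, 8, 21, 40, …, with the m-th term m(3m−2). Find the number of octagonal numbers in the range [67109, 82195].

16

The n-th octagonal number is n(3n−2).
Smallest index with value ≥ 67109: n = 150 (giving 67200).
Largest index with value ≤ 82195: n = 165 (giving 81345).
Indices 150 through 165: 16 terms.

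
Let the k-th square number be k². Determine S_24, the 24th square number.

576

The 24th square number is n² with n = 24.
24² = 576.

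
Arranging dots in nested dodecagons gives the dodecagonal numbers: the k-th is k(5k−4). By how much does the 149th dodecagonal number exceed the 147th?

2952

149·(5·149 − 4) = 110409 and 147·(5·147 − 4) = 107457.
Difference: 110409 − 107457 = 2952.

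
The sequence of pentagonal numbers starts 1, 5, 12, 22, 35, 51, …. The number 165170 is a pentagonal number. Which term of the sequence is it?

Set n(3n−1)/2 = 165170, giving 3n² − n − 330340 = 0.
The discriminant is 1 + 24·165170 = 3964081, and √3964081 = 1991.
So n = (1 + 1991) / 6 = 1992/6 = 332.

332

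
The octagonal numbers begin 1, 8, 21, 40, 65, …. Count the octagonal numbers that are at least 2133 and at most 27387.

The n-th octagonal number is n(3n−2).
Smallest index with value ≥ 2133: n = 27 (giving 2133).
Largest index with value ≤ 27387: n = 95 (giving 26885).
Indices 27 through 95: 69 terms.

69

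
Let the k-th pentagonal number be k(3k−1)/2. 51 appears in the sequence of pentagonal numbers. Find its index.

Set n(3n−1)/2 = 51, giving 3n² − n − 102 = 0.
The discriminant is 1 + 24·51 = 1225, and √1225 = 35.
So n = (1 + 35) / 6 = 36/6 = 6.
Check: 6·(3·6 − 1)/2 = 51. ✓

6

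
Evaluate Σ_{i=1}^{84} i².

Σ_{i=1}^{84} i² = 84·85·169/6 = 201110.

201110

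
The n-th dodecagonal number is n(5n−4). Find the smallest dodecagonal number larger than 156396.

157708

Solve n(5n−4) > 156396 for integer n.
The largest n with value ≤ 156396 is 177 (since 155937 ≤ 156396 < 157708), so the first above is n = 178, value 157708.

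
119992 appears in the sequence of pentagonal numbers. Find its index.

Set n(3n−1)/2 = 119992, giving 3n² − n − 239984 = 0.
The discriminant is 1 + 24·119992 = 2879809, and √2879809 = 1697.
So n = (1 + 1697) / 6 = 1698/6 = 283.
Check: 283·(3·283 − 1)/2 = 119992. ✓

283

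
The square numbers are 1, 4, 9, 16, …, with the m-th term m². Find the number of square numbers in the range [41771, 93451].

The n-th square number is n².
Smallest index with value ≥ 41771: n = 205 (giving 42025).
Largest index with value ≤ 93451: n = 305 (giving 93025).
Indices 205 through 305: 101 terms.

101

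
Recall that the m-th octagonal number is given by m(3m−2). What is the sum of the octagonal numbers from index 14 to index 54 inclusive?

156620

Σ i(3i−2) = 3Σi² − 2Σi over i = 14..54.
Σi = 1485 − 91 = 1394 and Σi² = 53955 − 819 = 53136.
3·53136 − 2·1394 = 156620.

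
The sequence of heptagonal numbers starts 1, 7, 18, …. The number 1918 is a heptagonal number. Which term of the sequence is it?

28

Set n(5n−3)/2 = 1918, giving 5n² − 3n − 3836 = 0.
So n = (3 + 277) / 10 = 280/10 = 28.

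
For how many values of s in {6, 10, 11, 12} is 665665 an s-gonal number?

1

s = 6: P(6, 577) = 665281 and P(6, 578) = 667590; 665665 is not s-gonal.
s = 10: P(10, 408) = 664632 and P(10, 409) = 667897; 665665 is not s-gonal.
s = 11: P(11, 385) = 665665. ✓
s = 12: P(12, 365) = 664665 and P(12, 366) = 668316; 665665 is not s-gonal.
Hits: s ∈ {11} → 1.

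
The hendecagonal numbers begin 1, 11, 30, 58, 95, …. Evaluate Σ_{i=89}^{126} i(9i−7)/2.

1982384

Σ i(9i−7)/2 = (9Σi² − 7Σi) / 2 over i = 89..126.
Σi = 8001 − 3916 = 4085 and Σi² = 674751 − 231044 = 443707.
(9·443707 − 7·4085) / 2 = 3964768/2 = 1982384.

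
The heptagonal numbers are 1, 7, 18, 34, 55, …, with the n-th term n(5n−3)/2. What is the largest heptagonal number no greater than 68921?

Solve n(5n−3)/2 ≤ 68921 for integer n.
n = 166 gives 68641 ≤ 68921, while n = 167 gives 69472 > 68921; so the answer is 68641.

68641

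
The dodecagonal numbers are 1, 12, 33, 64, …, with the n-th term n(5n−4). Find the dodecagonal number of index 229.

The 229th dodecagonal number is n(5n−4) with n = 229.
229·(5·229 − 4) = 229·1141 = 261289.

261289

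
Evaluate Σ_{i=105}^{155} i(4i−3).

3471910

Σ i(4i−3) = 4Σi² − 3Σi over i = 105..155.
Σi = 12090 − 5460 = 6630 and Σi² = 1253330 − 380380 = 872950.
4·872950 − 3·6630 = 3471910.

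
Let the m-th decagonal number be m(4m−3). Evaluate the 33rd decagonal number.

4257

The 33rd decagonal number is n(4n−3) with n = 33.
33·(4·33 − 3) = 33·129 = 4257.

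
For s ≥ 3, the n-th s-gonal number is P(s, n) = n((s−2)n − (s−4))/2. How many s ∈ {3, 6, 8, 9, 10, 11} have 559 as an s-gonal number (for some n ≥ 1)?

1

s = 3: P(3, 32) = 528 and P(3, 33) = 561; 559 is not s-gonal.
s = 6: P(6, 16) = 496 and P(6, 17) = 561; 559 is not s-gonal.
s = 8: P(8, 13) = 481 and P(8, 14) = 560; 559 is not s-gonal.
s = 9: P(9, 13) = 559. ✓
s = 10: P(10, 12) = 540 and P(10, 13) = 637; 559 is not s-gonal.
s = 11: P(11, 11) = 506 and P(11, 12) = 606; 559 is not s-gonal.
Hits: s ∈ {9} → 1.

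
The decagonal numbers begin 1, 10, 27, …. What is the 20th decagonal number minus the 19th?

Consecutive decagonal numbers differ by 8n − 7: here 8·20 − 7 = 153.

153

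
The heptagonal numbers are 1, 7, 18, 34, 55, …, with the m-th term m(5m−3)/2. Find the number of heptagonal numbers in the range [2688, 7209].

The n-th heptagonal number is n(5n−3)/2.
Smallest index with value ≥ 2688: n = 34 (giving 2839).
Largest index with value ≤ 7209: n = 54 (giving 7209).
Indices 34 through 54: 21 terms.

21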